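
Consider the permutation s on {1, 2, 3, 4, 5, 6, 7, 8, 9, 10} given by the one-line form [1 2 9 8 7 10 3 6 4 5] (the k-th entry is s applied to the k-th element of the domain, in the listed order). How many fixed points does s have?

The fixed points (elements with s(x) = x) are {1, 2}, so there are 2.

2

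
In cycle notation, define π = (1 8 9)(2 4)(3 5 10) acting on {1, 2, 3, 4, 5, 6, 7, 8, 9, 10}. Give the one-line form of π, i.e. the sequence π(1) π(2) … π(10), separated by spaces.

8 4 5 2 10 6 7 9 1 3

Each element maps to the next entry in its cycle (wrapping to the front): 1↦8, 2↦4, 3↦5, 4↦2, 5↦10, 6↦6, 7↦7, 8↦9, 9↦1, 10↦3.
Listing these in domain order gives 8 4 5 2 10 6 7 9 1 3.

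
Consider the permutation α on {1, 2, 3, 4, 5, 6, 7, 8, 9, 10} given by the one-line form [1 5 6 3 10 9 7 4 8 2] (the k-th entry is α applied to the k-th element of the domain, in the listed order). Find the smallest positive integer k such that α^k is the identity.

15

Decomposing into disjoint cycles gives cycle lengths 5, 3, 1, 1.
Since disjoint cycles commute, ord(α) = lcm(5, 3) = 15.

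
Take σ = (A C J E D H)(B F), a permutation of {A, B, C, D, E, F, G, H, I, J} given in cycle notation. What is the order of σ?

6

The cycle type of σ is (6, 2, 1, 1).
Since disjoint cycles commute, ord(σ) = lcm(6, 2) = 6.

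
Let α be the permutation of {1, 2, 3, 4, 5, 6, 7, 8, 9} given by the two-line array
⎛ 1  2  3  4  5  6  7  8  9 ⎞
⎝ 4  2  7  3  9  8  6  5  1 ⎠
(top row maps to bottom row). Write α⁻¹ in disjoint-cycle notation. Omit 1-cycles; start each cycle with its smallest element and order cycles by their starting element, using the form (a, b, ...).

The cycle decomposition of α is (1, 4, 3, 7, 6, 8, 5, 9).
The inverse reverses every cycle; in canonical form, α⁻¹ = (1, 9, 5, 8, 6, 7, 3, 4).

(1, 9, 5, 8, 6, 7, 3, 4)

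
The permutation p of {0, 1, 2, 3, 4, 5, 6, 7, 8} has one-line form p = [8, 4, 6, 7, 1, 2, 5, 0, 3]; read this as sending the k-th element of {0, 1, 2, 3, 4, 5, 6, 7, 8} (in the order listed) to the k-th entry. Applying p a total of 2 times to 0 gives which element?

Tracing 0 → 8 → … returns to 0 after 4 steps, so 0 lies in a 4-cycle (0 8 3 7).
Advancing 2 steps from 0: 0 → 8 → 3.

3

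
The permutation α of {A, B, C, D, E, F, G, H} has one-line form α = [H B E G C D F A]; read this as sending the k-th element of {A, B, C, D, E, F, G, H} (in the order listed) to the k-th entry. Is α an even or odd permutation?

even

In disjoint-cycle form the cycle lengths are 3, 2, 2, 1.
A cycle is odd iff its length is even; α has 2 even-length cycles, so sgn(α) = (−1)^2 and α is even.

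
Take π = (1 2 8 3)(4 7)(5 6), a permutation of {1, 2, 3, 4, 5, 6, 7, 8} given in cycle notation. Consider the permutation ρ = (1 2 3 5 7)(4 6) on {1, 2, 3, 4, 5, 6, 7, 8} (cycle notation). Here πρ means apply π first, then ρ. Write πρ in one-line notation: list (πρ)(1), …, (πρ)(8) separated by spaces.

(πρ)(x) = ρ(π(x)). Computing each image: ρ(π(1)) = ρ(2) = 3, ρ(π(2)) = ρ(8) = 8, ρ(π(3)) = ρ(1) = 2, ρ(π(4)) = ρ(7) = 1, ρ(π(5)) = ρ(6) = 4, ρ(π(6)) = ρ(5) = 7, ρ(π(7)) = ρ(4) = 6, ρ(π(8)) = ρ(3) = 5.
Hence πρ = [3 8 2 1 4 7 6 5].

3 8 2 1 4 7 6 5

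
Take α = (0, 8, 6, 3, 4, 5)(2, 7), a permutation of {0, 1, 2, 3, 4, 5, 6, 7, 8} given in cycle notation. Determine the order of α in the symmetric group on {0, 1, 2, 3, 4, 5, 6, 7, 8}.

6

The disjoint cycles have lengths 6, 2, 1.
The order of α is the least common multiple of its cycle lengths: lcm(6, 2) = 6.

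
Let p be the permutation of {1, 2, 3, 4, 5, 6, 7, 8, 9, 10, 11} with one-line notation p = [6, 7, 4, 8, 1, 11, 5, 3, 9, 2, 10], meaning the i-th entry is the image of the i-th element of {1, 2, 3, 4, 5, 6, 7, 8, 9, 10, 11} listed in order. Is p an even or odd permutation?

even

In disjoint-cycle form the cycle lengths are 7, 3, 1.
A cycle of length ℓ contributes ℓ−1 transpositions, so p is a product of 6 + 2 = 8 transpositions — even.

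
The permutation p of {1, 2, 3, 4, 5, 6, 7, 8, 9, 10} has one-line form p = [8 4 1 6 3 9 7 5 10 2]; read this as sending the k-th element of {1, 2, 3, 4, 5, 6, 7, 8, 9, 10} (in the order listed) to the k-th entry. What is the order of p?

20

Writing p as disjoint cycles, the cycle lengths are 5, 4, 1.
The order is lcm(5, 4) = 20.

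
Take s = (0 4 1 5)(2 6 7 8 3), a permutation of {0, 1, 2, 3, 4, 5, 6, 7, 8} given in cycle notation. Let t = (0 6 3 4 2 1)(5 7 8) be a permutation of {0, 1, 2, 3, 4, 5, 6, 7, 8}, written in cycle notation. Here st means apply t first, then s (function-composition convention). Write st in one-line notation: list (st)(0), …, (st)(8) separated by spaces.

7 4 5 1 6 8 2 3 0

(st)(x) = s(t(x)). Computing each image: s(t(0)) = s(6) = 7, s(t(1)) = s(0) = 4, s(t(2)) = s(1) = 5, s(t(3)) = s(4) = 1, s(t(4)) = s(2) = 6, s(t(5)) = s(7) = 8, s(t(6)) = s(3) = 2, s(t(7)) = s(8) = 3, s(t(8)) = s(5) = 0.
Hence st = [7 4 5 1 6 8 2 3 0].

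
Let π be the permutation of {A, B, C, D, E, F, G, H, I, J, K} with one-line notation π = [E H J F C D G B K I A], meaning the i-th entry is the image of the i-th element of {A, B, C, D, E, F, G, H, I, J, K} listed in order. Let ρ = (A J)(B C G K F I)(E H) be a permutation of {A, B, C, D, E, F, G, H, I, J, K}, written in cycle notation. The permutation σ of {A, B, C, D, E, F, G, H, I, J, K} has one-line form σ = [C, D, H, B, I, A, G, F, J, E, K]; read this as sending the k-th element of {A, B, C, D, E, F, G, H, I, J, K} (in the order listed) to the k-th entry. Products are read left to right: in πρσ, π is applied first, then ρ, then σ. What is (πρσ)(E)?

(πρσ)(E) = σ(ρ(π(E))). π(E) = C, then ρ(C) = G, then σ(G) = G, so the result is G.

G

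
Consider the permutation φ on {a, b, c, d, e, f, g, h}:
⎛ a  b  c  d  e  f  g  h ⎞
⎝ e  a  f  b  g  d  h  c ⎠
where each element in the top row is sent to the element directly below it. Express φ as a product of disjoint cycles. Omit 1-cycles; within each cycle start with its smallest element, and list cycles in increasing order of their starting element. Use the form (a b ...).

(a e g h c f d b)

Start at a and follow images: a → e → g → h → c → f → d → b → a, giving the cycle (a e g h c f d b).
Repeating from the next unused element and collecting all non-trivial cycles gives (a e g h c f d b).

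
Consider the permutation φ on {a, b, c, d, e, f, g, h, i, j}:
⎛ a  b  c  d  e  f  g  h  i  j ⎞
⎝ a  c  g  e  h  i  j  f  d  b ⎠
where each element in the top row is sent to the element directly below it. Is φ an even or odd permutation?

odd

In disjoint-cycle form the cycle lengths are 5, 4, 1.
A cycle of length ℓ contributes ℓ−1 transpositions, so φ is a product of 4 + 3 = 7 transpositions — odd.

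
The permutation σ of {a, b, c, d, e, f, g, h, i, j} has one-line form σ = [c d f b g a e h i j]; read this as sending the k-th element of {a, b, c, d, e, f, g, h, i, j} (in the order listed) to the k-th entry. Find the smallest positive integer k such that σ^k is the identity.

6

The disjoint-cycle form of σ has cycle lengths 3, 2, 2, 1, 1, 1.
Since disjoint cycles commute, ord(σ) = lcm(3, 2, 2) = 6.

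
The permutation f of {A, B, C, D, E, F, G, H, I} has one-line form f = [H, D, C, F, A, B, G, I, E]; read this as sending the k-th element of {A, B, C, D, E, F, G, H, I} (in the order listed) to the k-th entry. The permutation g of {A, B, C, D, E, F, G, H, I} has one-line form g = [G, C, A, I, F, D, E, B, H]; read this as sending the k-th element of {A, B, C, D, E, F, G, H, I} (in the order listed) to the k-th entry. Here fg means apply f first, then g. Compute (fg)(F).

(fg)(F) = g(f(F)). f(F) = B, then g(B) = C. So (fg)(F) = C.

C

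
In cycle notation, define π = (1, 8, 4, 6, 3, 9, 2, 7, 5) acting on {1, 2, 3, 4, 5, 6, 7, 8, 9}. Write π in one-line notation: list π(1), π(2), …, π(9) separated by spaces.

Each element maps to the next entry in its cycle (wrapping to the front): 1↦8, 2↦7, 3↦9, 4↦6, 5↦1, 6↦3, 7↦5, 8↦4, 9↦2.
So the one-line form is 8 7 9 6 1 3 5 4 2.

8 7 9 6 1 3 5 4 2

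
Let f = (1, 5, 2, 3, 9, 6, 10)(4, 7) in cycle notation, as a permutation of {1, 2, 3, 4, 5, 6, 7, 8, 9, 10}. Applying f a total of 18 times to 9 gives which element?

9 lies in the 7-cycle (1, 5, 2, 3, 9, 6, 10).
Since the cycle has length 7, f^18 acts on it the same as f^4 (18 mod 7 = 4).
Advancing 4 steps from 9: 9 → 6 → 10 → 1 → 5.

5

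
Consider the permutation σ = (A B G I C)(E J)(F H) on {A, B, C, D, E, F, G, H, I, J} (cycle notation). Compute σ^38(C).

G

C lies in the 5-cycle (A B G I C).
On a 5-cycle, σ^5 is the identity, so σ^38 = σ^3 there (38 ≡ 3 mod 5).
Advancing 3 steps from C: C → A → B → G.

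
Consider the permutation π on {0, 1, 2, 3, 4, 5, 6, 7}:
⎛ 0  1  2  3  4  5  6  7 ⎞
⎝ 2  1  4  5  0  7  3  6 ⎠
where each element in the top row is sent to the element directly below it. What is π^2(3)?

7

Tracing 3 → 5 → … returns to 3 after 4 steps, so 3 lies in a 4-cycle (3, 5, 7, 6).
Stepping 2 places around the cycle: 3 → 5 → 7.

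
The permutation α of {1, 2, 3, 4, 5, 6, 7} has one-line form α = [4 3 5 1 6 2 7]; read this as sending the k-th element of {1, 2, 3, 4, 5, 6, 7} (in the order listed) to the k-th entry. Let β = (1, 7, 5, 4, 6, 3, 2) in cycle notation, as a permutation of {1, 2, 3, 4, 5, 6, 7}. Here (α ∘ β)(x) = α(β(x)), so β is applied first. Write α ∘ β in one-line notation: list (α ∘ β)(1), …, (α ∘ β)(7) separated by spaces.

(α ∘ β)(x) = α(β(x)). Computing each image: α(β(1)) = α(7) = 7, α(β(2)) = α(1) = 4, α(β(3)) = α(2) = 3, α(β(4)) = α(6) = 2, α(β(5)) = α(4) = 1, α(β(6)) = α(3) = 5, α(β(7)) = α(5) = 6.
Hence α ∘ β = [7 4 3 2 1 5 6].

7 4 3 2 1 5 6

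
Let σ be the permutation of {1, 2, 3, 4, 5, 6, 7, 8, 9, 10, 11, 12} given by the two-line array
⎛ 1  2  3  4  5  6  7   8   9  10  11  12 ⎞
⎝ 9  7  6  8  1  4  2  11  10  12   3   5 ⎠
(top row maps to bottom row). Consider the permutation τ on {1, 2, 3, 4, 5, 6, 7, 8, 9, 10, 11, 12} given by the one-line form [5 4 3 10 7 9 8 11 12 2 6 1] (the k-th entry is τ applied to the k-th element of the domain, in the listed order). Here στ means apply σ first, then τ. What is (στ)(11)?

3

First apply σ: σ(11) = 3, then τ(3) = 3. Thus (στ)(11) = 3.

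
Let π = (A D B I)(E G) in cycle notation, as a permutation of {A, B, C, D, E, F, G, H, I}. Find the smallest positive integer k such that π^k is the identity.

The cycle type of π is (4, 2, 1, 1, 1).
The order of π is the least common multiple of its cycle lengths: lcm(4, 2) = 4.

4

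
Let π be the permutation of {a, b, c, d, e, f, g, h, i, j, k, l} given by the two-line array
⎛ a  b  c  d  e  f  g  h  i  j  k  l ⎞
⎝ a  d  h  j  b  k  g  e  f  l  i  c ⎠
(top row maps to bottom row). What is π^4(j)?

Tracing j → l → … returns to j after 7 steps, so j lies in a 7-cycle (b, d, j, l, c, h, e).
Stepping 4 places around the cycle: j → l → c → h → e.

e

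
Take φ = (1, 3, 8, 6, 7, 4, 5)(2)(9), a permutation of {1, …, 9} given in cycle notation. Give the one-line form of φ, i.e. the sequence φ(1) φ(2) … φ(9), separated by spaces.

3 2 8 5 1 7 4 6 9

Image by image: 1↦3, 2↦2, 3↦8, 4↦5, 5↦1, 6↦7, 7↦4, 8↦6, 9↦9.
So the one-line form is 3 2 8 5 1 7 4 6 9.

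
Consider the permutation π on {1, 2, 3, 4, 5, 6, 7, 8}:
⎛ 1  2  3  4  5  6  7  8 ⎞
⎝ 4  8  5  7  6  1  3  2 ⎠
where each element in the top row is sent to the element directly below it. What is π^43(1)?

4

Tracing 1 → 4 → … returns to 1 after 6 steps, so 1 lies in a 6-cycle (1 4 7 3 5 6).
On a 6-cycle, π^6 is the identity, so π^43 = π^1 there (43 ≡ 1 mod 6).
Advancing 1 step from 1: 1 → 4.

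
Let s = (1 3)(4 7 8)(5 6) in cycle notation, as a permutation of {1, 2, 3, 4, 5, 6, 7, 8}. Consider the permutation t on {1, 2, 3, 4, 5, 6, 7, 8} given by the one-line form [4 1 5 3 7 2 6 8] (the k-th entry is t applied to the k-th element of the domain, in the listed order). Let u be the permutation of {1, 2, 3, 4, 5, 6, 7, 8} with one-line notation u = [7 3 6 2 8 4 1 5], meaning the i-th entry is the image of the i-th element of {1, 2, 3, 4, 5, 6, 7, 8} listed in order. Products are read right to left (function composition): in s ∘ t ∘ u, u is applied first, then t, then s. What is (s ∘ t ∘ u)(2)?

6

Chase 2: u(2) = 3; t(3) = 5; s(5) = 6. Hence (s ∘ t ∘ u)(2) = 6.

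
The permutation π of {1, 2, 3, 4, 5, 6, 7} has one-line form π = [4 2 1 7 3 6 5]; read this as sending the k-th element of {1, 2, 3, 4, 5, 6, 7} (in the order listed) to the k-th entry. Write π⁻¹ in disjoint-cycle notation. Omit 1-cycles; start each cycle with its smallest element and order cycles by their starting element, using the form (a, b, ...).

(1, 3, 5, 7, 4)

The cycle decomposition of π is (1, 4, 7, 5, 3).
Reversing each cycle (and rotating so the smallest element leads) gives π⁻¹ = (1, 3, 5, 7, 4).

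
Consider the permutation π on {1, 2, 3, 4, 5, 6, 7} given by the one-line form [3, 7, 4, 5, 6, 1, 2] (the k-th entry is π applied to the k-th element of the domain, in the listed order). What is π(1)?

3

1 is element number 1 of the domain, and entry number 1 of the one-line form is 3, so π(1) = 3.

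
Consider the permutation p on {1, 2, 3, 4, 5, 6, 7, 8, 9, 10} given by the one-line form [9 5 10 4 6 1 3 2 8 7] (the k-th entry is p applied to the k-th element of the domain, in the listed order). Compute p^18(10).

10

Tracing 10 → 7 → … returns to 10 after 3 steps, so 10 lies in a 3-cycle (3 10 7).
Powers repeat with period 3 on this cycle, and 18 mod 3 = 0, so p^18(10) = p^0(10).
So p^18(10) = 10.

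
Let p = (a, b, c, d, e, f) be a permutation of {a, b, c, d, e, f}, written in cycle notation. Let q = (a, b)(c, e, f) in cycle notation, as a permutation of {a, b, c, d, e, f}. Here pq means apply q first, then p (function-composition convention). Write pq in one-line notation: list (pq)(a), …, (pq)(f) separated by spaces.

(pq)(x) = p(q(x)). Computing each image: p(q(a)) = p(b) = c, p(q(b)) = p(a) = b, p(q(c)) = p(e) = f, p(q(d)) = p(d) = e, p(q(e)) = p(f) = a, p(q(f)) = p(c) = d.
Hence pq = [c b f e a d].

c b f e a d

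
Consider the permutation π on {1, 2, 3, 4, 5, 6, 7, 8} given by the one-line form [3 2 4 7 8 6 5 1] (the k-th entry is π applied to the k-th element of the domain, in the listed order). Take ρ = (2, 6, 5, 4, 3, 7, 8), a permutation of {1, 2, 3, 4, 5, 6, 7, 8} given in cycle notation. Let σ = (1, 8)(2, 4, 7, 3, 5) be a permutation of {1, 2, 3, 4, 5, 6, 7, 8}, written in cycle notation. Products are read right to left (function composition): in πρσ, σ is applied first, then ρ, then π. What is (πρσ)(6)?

(πρσ)(6) = π(ρ(σ(6))). σ(6) = 6, then ρ(6) = 5, then π(5) = 8, so the result is 8.

8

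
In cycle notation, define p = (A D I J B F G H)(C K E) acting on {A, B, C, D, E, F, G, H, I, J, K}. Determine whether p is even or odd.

The cycle lengths are 8, 3.
A cycle is odd iff its length is even; p has 1 even-length cycle, so sgn(p) = (−1)^1 and p is odd.

odd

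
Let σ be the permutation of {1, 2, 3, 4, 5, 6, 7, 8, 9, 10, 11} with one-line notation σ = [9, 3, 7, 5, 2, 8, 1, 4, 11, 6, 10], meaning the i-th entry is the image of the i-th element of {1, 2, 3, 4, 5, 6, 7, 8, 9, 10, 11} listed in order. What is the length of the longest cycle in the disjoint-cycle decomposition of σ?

Decomposing into disjoint cycles gives (1, 9, 11, 10, 6, 8, 4, 5, 2, 3, 7); the longest has length 11.

11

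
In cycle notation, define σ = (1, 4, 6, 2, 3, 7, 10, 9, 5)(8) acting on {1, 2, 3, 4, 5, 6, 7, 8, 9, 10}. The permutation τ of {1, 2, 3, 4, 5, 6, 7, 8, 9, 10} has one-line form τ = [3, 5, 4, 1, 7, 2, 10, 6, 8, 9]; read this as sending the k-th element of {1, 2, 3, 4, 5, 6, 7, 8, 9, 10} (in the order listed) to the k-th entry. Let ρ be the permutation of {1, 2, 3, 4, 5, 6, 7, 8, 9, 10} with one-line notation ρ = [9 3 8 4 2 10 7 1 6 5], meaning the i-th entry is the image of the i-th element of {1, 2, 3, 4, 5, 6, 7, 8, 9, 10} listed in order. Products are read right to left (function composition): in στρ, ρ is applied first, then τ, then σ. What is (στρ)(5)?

Apply the permutations in order: ρ(5) = 2, then τ(2) = 5, then σ(5) = 1. So (στρ)(5) = 1.

1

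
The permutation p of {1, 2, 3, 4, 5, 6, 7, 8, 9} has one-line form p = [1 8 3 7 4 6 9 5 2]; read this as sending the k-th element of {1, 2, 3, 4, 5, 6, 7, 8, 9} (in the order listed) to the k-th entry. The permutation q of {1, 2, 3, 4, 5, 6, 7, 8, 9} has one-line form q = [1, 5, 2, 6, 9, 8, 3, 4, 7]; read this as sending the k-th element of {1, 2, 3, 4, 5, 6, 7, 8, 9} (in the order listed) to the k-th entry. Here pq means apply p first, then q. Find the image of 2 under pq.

4

First apply p: p(2) = 8, then q(8) = 4. Thus (pq)(2) = 4.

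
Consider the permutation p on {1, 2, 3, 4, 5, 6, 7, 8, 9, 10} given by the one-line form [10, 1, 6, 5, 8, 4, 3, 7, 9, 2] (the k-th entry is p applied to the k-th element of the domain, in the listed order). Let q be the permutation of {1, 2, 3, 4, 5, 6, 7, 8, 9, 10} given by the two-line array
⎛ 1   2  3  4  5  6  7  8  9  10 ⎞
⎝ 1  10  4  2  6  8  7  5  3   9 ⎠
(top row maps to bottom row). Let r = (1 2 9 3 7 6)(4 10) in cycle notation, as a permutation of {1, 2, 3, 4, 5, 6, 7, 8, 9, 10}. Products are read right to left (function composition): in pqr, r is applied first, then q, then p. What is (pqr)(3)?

3

Apply the permutations in order: r(3) = 7, then q(7) = 7, then p(7) = 3. So (pqr)(3) = 3.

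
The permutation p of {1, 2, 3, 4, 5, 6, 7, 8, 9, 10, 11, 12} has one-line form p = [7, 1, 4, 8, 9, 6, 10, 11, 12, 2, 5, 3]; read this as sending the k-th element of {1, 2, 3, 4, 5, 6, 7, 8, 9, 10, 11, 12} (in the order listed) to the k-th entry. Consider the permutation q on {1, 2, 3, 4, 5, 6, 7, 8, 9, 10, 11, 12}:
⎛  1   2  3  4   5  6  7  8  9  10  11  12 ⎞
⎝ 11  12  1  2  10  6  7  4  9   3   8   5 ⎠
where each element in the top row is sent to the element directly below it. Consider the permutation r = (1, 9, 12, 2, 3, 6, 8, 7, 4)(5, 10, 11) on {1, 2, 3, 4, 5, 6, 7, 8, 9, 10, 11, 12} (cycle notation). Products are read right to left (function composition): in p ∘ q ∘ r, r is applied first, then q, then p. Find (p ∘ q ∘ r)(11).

2

(p ∘ q ∘ r)(11) = p(q(r(11))). r(11) = 5, then q(5) = 10, then p(10) = 2, so the result is 2.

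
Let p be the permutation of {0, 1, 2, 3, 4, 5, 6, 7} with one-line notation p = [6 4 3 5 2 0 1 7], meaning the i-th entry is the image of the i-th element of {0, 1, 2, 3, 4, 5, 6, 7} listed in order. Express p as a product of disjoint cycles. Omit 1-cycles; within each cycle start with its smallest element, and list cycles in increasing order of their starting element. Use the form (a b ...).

(0 6 1 4 2 3 5)

Iterating p from 0 gives 0 → 6 → 1 → 4 → 2 → 3 → 5 → 0; that is the 7-cycle (0 6 1 4 2 3 5).
Continuing from each remaining unvisited element yields (0 6 1 4 2 3 5).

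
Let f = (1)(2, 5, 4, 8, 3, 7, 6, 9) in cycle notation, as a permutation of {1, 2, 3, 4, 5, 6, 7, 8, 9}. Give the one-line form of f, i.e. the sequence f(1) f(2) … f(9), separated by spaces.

1 5 7 8 4 9 6 3 2

Image by image: 1↦1, 2↦5, 3↦7, 4↦8, 5↦4, 6↦9, 7↦6, 8↦3, 9↦2.
So the one-line form is 1 5 7 8 4 9 6 3 2.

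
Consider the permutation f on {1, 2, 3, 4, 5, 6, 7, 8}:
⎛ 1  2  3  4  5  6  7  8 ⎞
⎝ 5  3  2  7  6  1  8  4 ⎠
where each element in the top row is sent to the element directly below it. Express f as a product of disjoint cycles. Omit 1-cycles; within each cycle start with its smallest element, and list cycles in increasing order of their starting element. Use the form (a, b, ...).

(1, 5, 6)(2, 3)(4, 7, 8)

Start at 1 and follow images: 1 → 5 → 6 → 1, giving the cycle (1, 5, 6).
Continuing from each remaining unvisited element yields (1, 5, 6)(2, 3)(4, 7, 8).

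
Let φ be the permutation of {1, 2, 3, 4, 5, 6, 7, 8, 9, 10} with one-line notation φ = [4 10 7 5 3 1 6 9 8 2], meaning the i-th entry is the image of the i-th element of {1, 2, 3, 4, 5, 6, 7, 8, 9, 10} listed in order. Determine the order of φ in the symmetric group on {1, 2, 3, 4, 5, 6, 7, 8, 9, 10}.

The disjoint-cycle form of φ has cycle lengths 6, 2, 2.
Since disjoint cycles commute, ord(φ) = lcm(6, 2, 2) = 6.

6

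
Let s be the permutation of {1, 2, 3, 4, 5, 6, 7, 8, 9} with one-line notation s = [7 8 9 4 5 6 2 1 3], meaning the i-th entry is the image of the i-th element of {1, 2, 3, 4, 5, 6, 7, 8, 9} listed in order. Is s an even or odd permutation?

In disjoint-cycle form the cycle lengths are 4, 2, 1, 1, 1.
A cycle is odd iff its length is even; s has 2 even-length cycles, so sgn(s) = (−1)^2 and s is even.

even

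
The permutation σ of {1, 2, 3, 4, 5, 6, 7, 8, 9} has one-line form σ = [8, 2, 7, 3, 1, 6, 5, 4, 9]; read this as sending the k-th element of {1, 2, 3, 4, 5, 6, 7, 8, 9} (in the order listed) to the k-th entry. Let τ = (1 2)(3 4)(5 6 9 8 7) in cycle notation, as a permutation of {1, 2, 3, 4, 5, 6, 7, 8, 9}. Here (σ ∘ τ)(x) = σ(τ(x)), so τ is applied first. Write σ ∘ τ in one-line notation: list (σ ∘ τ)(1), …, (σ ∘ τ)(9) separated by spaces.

For each element, apply τ then σ: 1 → 2 → 2; 2 → 1 → 8; 3 → 4 → 3; 4 → 3 → 7; 5 → 6 → 6; 6 → 9 → 9; 7 → 5 → 1; 8 → 7 → 5; 9 → 8 → 4.
So σ ∘ τ in one-line form is 2 8 3 7 6 9 1 5 4.

2 8 3 7 6 9 1 5 4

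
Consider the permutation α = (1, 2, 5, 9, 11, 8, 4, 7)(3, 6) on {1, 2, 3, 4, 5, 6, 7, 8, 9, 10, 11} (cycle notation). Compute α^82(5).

5 lies in the 8-cycle (1, 2, 5, 9, 11, 8, 4, 7).
Since the cycle has length 8, α^82 acts on it the same as α^2 (82 mod 8 = 2).
Advancing 2 steps from 5: 5 → 9 → 11.

11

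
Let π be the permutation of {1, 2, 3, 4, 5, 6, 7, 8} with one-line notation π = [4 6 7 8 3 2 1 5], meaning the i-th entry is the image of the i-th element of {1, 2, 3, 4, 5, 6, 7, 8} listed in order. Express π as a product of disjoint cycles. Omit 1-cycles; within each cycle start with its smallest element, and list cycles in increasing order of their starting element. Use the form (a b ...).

(1 4 8 5 3 7)(2 6)

Start at 1 and follow images: 1 → 4 → 8 → 5 → 3 → 7 → 1, giving the cycle (1 4 8 5 3 7).
Continuing from each remaining unvisited element yields (1 4 8 5 3 7)(2 6).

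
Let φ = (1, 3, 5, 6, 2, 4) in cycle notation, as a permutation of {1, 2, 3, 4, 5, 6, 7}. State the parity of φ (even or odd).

odd

The cycle lengths are 6, 1.
A cycle of length ℓ contributes ℓ−1 transpositions, so φ is a product of 5 transpositions — odd.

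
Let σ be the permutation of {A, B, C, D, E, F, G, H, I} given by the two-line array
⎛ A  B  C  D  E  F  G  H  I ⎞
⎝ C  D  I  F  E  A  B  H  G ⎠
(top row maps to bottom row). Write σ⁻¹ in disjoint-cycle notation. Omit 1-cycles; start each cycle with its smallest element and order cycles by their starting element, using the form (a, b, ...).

(A, F, D, B, G, I, C)

First write σ in disjoint cycles: (A, C, I, G, B, D, F).
Reversing each cycle (and rotating so the smallest element leads) gives σ⁻¹ = (A, F, D, B, G, I, C).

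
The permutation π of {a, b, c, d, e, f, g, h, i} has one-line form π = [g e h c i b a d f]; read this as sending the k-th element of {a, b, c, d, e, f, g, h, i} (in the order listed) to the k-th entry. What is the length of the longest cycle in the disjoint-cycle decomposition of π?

4

Decomposing into disjoint cycles gives (a, g)(b, e, i, f)(c, h, d); the longest has length 4.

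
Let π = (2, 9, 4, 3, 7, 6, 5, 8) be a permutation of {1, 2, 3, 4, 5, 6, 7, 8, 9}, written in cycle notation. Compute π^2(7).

5

7 lies in the 8-cycle (2, 9, 4, 3, 7, 6, 5, 8).
Advancing 2 steps from 7: 7 → 6 → 5.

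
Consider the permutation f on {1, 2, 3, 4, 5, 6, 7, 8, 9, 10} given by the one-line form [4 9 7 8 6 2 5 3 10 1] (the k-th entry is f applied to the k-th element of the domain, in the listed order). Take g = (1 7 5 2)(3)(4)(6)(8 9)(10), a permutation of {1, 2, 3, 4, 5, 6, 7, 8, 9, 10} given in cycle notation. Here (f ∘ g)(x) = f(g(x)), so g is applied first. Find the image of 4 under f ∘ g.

First apply g: g(4) = 4, then f(4) = 8. Thus (f ∘ g)(4) = 8.

8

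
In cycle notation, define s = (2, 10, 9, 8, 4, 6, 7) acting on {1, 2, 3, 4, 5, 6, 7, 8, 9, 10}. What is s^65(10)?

8

10 lies in the 7-cycle (2, 10, 9, 8, 4, 6, 7).
On a 7-cycle, s^7 is the identity, so s^65 = s^2 there (65 ≡ 2 mod 7).
Advancing 2 steps from 10: 10 → 9 → 8.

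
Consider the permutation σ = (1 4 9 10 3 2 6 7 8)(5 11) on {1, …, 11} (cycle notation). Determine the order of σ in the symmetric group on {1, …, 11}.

The cycle type of σ is (9, 2).
The order is lcm(9, 2) = 18.

18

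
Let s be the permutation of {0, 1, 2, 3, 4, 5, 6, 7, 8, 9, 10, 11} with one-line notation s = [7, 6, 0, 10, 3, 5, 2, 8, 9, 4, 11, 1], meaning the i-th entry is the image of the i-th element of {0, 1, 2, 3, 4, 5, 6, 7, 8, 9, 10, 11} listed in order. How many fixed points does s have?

1

The fixed points (elements with s(x) = x) are {5}, so there is 1.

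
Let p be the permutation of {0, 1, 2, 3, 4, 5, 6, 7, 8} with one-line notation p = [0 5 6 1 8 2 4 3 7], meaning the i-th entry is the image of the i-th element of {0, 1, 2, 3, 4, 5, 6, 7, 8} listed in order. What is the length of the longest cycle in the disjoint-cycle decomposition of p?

Decomposing into disjoint cycles gives (1, 5, 2, 6, 4, 8, 7, 3); the longest has length 8.

8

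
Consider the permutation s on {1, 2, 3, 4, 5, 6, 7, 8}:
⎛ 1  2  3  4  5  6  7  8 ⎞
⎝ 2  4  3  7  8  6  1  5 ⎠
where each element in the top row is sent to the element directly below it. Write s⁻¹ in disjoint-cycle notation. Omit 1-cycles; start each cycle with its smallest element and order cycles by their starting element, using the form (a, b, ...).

(1, 7, 4, 2)(5, 8)

First write s in disjoint cycles: (1, 2, 4, 7)(5, 8).
The inverse reverses every cycle; in canonical form, s⁻¹ = (1, 7, 4, 2)(5, 8).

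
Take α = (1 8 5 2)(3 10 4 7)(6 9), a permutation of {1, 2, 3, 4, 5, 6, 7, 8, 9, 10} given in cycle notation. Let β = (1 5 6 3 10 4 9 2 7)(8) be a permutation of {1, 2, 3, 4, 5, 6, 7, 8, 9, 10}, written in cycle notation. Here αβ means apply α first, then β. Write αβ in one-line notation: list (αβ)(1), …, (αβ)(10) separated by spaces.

(αβ)(x) = β(α(x)). Computing each image: β(α(1)) = β(8) = 8, β(α(2)) = β(1) = 5, β(α(3)) = β(10) = 4, β(α(4)) = β(7) = 1, β(α(5)) = β(2) = 7, β(α(6)) = β(9) = 2, β(α(7)) = β(3) = 10, β(α(8)) = β(5) = 6, β(α(9)) = β(6) = 3, β(α(10)) = β(4) = 9.
Hence αβ = [8 5 4 1 7 2 10 6 3 9].

8 5 4 1 7 2 10 6 3 9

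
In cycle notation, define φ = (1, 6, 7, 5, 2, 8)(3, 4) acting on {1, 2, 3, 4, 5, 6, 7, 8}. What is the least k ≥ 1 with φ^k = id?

6

The cycle type of φ is (6, 2).
Since disjoint cycles commute, ord(φ) = lcm(6, 2) = 6.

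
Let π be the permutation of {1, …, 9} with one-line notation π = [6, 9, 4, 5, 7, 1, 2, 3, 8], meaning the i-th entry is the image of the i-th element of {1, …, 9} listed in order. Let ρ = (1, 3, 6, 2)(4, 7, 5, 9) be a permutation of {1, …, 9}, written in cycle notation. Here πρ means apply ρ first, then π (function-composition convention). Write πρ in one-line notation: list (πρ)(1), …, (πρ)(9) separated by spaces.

(πρ)(x) = π(ρ(x)). Computing each image: π(ρ(1)) = π(3) = 4, π(ρ(2)) = π(1) = 6, π(ρ(3)) = π(6) = 1, π(ρ(4)) = π(7) = 2, π(ρ(5)) = π(9) = 8, π(ρ(6)) = π(2) = 9, π(ρ(7)) = π(5) = 7, π(ρ(8)) = π(8) = 3, π(ρ(9)) = π(4) = 5.
Hence πρ = [4 6 1 2 8 9 7 3 5].

4 6 1 2 8 9 7 3 5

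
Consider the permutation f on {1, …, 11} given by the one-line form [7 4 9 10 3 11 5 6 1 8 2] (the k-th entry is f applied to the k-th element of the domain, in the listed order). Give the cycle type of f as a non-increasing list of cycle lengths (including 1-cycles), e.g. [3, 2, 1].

[6, 5]

The disjoint cycles are (1, 7, 5, 3, 9)(2, 4, 10, 8, 6, 11), with lengths 6, 5 in non-increasing order.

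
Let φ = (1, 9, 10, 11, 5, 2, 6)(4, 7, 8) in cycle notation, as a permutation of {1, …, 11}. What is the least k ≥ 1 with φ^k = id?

The disjoint cycles have lengths 7, 3, 1.
The order is lcm(7, 3) = 21.

21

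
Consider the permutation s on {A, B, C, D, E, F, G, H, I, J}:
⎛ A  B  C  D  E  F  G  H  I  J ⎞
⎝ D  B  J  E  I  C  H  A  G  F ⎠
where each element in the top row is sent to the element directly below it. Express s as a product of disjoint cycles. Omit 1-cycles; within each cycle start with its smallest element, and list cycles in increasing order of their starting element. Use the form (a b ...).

Iterating s from A gives A → D → E → I → G → H → A; that is the 6-cycle (A D E I G H).
Continuing from each remaining unvisited element yields (A D E I G H)(C J F).

(A D E I G H)(C J F)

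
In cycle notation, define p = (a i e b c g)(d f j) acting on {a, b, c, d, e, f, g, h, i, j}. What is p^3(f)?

f

f lies in the 3-cycle (d f j).
Since the cycle has length 3, p^3 acts on it the same as p^0 (3 mod 3 = 0).
So p^3(f) = f.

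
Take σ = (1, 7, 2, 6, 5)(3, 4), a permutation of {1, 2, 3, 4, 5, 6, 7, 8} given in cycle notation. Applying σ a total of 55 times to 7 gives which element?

7 lies in the 5-cycle (1, 7, 2, 6, 5).
Powers repeat with period 5 on this cycle, and 55 mod 5 = 0, so σ^55(7) = σ^0(7).
So σ^55(7) = 7.

7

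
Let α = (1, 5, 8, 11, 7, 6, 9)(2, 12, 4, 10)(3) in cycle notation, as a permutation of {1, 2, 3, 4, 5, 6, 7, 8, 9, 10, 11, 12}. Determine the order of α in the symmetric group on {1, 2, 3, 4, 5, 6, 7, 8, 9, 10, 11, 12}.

The cycle type of α is (7, 4, 1).
Since disjoint cycles commute, ord(α) = lcm(7, 4) = 28.

28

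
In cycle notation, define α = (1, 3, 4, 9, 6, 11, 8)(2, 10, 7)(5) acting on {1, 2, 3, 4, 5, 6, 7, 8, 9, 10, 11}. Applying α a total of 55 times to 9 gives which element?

9 lies in the 7-cycle (1, 3, 4, 9, 6, 11, 8).
Since the cycle has length 7, α^55 acts on it the same as α^6 (55 mod 7 = 6).
Advancing 6 steps from 9: 9 → 6 → 11 → 8 → 1 → 3 → 4.

4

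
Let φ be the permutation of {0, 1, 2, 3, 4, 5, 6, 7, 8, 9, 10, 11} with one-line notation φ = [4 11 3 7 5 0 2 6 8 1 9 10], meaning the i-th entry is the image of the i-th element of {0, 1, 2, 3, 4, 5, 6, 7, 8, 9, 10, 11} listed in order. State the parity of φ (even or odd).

even

In disjoint-cycle form the cycle lengths are 4, 4, 3, 1.
A cycle is odd iff its length is even; φ has 2 even-length cycles, so sgn(φ) = (−1)^2 and φ is even.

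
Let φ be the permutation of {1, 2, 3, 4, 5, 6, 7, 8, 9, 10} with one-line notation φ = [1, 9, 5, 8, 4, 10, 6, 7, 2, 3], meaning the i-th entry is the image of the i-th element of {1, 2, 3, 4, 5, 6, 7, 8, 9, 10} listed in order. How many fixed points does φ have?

1

The fixed points (elements with φ(x) = x) are {1}, so there is 1.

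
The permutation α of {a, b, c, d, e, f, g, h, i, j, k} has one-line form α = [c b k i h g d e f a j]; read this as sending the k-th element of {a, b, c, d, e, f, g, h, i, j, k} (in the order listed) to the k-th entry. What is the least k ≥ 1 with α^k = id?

The disjoint-cycle form of α has cycle lengths 4, 4, 2, 1.
The order is lcm(4, 4, 2) = 4.

4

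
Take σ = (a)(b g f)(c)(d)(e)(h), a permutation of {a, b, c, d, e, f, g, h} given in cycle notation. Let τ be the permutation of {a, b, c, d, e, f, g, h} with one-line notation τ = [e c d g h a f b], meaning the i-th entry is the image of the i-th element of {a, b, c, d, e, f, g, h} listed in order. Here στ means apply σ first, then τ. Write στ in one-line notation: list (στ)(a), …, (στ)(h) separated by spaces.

(στ)(x) = τ(σ(x)). Computing each image: τ(σ(a)) = τ(a) = e, τ(σ(b)) = τ(g) = f, τ(σ(c)) = τ(c) = d, τ(σ(d)) = τ(d) = g, τ(σ(e)) = τ(e) = h, τ(σ(f)) = τ(b) = c, τ(σ(g)) = τ(f) = a, τ(σ(h)) = τ(h) = b.
Hence στ = [e f d g h c a b].

e f d g h c a b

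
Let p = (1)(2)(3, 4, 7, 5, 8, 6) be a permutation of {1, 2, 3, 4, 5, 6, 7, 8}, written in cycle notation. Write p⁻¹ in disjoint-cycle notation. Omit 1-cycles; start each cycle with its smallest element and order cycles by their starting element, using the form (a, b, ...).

The inverse reverses each cycle.
After reversing and putting each cycle's least element first, p⁻¹ = (3, 6, 8, 5, 7, 4).

(3, 6, 8, 5, 7, 4)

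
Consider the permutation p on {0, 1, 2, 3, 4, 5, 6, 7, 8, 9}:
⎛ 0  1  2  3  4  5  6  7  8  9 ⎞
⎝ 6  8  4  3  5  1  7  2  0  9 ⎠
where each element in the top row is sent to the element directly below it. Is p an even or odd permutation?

In disjoint-cycle form the cycle lengths are 8, 1, 1.
A cycle of length ℓ contributes ℓ−1 transpositions, so p is a product of 7 transpositions — odd.

odd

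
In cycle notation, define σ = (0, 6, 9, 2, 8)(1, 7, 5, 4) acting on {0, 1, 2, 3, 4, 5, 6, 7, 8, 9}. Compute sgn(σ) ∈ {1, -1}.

-1

The cycle lengths are 5, 4, 1.
A cycle of length ℓ contributes ℓ−1 transpositions, so σ is a product of 4 + 3 = 7 transpositions — odd.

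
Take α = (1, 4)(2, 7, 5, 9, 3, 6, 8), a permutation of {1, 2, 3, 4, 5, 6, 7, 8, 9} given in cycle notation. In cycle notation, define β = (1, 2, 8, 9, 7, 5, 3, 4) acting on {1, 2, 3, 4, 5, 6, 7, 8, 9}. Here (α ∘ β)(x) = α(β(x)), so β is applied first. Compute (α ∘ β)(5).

First apply β: β(5) = 3, then α(3) = 6. Thus (α ∘ β)(5) = 6.

6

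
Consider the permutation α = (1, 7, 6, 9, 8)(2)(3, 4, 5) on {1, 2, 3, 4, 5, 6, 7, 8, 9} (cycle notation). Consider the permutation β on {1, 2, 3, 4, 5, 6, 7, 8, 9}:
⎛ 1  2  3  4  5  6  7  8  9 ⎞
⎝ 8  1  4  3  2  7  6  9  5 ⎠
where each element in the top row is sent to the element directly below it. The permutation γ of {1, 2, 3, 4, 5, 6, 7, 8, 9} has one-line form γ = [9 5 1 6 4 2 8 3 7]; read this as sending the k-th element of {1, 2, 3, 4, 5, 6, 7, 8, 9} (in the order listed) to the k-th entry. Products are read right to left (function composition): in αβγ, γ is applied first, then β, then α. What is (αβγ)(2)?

2

Apply the permutations in order: γ(2) = 5, then β(5) = 2, then α(2) = 2. So (αβγ)(2) = 2.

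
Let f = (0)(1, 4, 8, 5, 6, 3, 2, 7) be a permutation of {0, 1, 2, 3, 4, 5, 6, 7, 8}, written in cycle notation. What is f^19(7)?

7 lies in the 8-cycle (1, 4, 8, 5, 6, 3, 2, 7).
On an 8-cycle, f^8 is the identity, so f^19 = f^3 there (19 ≡ 3 mod 8).
Advancing 3 steps from 7: 7 → 1 → 4 → 8.

8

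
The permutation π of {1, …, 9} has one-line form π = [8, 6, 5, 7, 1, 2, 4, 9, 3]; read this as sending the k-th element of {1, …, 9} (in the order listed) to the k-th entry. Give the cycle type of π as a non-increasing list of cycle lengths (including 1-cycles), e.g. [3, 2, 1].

[5, 2, 2]

The disjoint cycles are (1, 8, 9, 3, 5)(2, 6)(4, 7), with lengths 5, 2, 2 in non-increasing order.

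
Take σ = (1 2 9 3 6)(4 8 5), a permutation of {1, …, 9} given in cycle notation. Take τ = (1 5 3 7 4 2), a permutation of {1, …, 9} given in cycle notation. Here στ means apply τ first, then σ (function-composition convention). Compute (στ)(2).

τ(2) = 1, then σ(1) = 2; composing gives (στ)(2) = 2.

2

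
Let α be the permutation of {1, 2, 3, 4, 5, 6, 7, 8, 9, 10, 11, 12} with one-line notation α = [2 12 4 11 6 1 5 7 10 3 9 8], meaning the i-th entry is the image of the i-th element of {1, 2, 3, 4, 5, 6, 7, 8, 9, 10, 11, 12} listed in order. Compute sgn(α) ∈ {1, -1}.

1

In disjoint-cycle form the cycle lengths are 7, 5.
A cycle is odd iff its length is even; α has 0 even-length cycles, so sgn(α) = (−1)^0 and α is even.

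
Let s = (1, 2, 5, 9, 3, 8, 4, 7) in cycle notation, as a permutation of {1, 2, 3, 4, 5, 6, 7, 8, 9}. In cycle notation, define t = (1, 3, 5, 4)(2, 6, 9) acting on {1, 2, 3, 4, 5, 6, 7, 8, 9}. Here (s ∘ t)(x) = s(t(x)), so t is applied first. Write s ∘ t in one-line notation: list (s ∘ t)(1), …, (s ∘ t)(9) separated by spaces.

(s ∘ t)(x) = s(t(x)). Computing each image: s(t(1)) = s(3) = 8, s(t(2)) = s(6) = 6, s(t(3)) = s(5) = 9, s(t(4)) = s(1) = 2, s(t(5)) = s(4) = 7, s(t(6)) = s(9) = 3, s(t(7)) = s(7) = 1, s(t(8)) = s(8) = 4, s(t(9)) = s(2) = 5.
Hence s ∘ t = [8 6 9 2 7 3 1 4 5].

8 6 9 2 7 3 1 4 5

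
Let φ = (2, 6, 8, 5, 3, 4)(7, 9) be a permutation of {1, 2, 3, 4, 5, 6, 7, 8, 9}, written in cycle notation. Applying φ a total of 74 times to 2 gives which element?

2 lies in the 6-cycle (2, 6, 8, 5, 3, 4).
Powers repeat with period 6 on this cycle, and 74 mod 6 = 2, so φ^74(2) = φ^2(2).
Advancing 2 steps from 2: 2 → 6 → 8.

8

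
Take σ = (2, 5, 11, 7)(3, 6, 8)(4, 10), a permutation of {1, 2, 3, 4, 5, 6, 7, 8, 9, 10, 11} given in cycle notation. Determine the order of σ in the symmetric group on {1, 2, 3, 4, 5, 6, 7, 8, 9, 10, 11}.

12

The disjoint cycles have lengths 4, 3, 2, 1, 1.
Since disjoint cycles commute, ord(σ) = lcm(4, 3, 2) = 12.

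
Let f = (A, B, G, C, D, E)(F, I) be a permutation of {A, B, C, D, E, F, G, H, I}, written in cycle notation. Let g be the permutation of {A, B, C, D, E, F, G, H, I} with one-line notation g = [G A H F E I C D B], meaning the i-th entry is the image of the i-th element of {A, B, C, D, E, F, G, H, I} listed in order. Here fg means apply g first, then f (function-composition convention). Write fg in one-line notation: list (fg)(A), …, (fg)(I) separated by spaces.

C B H I A F D E G

Chase each element through g then f: A → G → C; B → A → B; C → H → H; D → F → I; E → E → A; F → I → F; G → C → D; H → D → E; I → B → G.
So fg in one-line form is C B H I A F D E G.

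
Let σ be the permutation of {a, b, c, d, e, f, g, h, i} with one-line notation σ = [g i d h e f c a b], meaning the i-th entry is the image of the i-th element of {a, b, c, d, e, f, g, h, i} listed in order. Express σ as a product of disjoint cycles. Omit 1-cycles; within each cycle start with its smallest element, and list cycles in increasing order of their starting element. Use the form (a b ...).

(a g c d h)(b i)

Iterating σ from a gives a → g → c → d → h → a; that is the 5-cycle (a g c d h).
Continuing from each remaining unvisited element yields (a g c d h)(b i).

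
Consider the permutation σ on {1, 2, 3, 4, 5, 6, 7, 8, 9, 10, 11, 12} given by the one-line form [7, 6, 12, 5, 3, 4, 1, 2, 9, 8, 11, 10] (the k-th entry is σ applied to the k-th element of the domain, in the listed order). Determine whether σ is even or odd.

In disjoint-cycle form the cycle lengths are 8, 2, 1, 1.
A cycle is odd iff its length is even; σ has 2 even-length cycles, so sgn(σ) = (−1)^2 and σ is even.

even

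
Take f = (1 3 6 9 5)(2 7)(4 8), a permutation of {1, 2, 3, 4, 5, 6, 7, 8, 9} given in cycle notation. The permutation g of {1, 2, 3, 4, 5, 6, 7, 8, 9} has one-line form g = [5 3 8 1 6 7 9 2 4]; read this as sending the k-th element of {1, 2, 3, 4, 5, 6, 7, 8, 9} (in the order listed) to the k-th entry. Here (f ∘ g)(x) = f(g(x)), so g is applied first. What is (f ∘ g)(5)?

9

First apply g: g(5) = 6, then f(6) = 9. Thus (f ∘ g)(5) = 9.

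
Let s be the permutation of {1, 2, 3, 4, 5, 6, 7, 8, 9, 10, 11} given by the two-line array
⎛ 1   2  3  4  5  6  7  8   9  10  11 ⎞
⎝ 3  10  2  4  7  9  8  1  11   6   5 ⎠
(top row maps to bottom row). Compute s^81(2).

10

Tracing 2 → 10 → … returns to 2 after 10 steps, so 2 lies in a 10-cycle (1, 3, 2, 10, 6, 9, 11, 5, 7, 8).
Since the cycle has length 10, s^81 acts on it the same as s^1 (81 mod 10 = 1).
Stepping 1 place around the cycle: 2 → 10.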